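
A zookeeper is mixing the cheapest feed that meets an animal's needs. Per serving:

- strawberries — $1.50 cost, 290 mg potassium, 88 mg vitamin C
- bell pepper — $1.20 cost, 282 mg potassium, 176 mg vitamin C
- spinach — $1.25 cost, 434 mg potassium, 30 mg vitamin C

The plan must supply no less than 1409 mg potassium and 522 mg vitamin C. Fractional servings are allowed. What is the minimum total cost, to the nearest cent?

$5.11

An LP optimum is at a vertex; with two nutrient constraints at most two foods are used. Check each candidate.
strawberries only: max(1409/290, 522/88) = 5.932 servings → $8.90.
bell pepper only: max(1409/282, 522/176) = 4.996 servings → $6.00.
spinach only: max(1409/434, 522/30) = 17.4 servings → $21.75.
strawberries + bell pepper with both tight: 3.843 servings and 1.044 servings → $7.02.
strawberries + spinach: the both-tight solution has a negative serving — not a feasible corner.
bell pepper + spinach with both tight: 2.713 servings and 1.484 servings → $5.11.
The minimum over all feasible corners is $5.11.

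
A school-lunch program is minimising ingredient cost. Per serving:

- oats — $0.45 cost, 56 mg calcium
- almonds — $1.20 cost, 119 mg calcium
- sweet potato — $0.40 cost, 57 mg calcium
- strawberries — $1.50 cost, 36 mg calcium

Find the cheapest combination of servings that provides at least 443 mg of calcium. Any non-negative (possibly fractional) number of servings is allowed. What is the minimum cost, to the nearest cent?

$3.11

Cost per mg of calcium: sweet potato $0.0070, oats $0.0080, almonds $0.0101, strawberries $0.0417.
With no serving limits, use only sweet potato: 443 mg / 57 mg = 7.772 servings × $0.40 = $3.11.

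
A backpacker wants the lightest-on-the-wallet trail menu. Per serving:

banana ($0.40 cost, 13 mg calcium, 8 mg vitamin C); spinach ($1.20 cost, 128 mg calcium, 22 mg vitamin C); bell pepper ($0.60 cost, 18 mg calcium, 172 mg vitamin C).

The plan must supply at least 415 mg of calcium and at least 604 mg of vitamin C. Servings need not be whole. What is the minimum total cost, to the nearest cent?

Compare the cost at each extreme point of the feasible region.
banana only: max(415/13, 604/8) = 75.5 servings → $30.20.
spinach only: max(415/128, 604/22) = 27.45 servings → $32.95.
bell pepper only: max(415/18, 604/172) = 23.06 servings → $13.83.
banana + spinach with both targets exact would need a negative amount; discard.
banana + bell pepper with both tight: 28.92 servings and 2.166 servings → $12.87.
spinach + bell pepper with both tight: 2.799 servings and 3.154 servings → $5.25.
The minimum over all feasible corners is $5.25.

$5.25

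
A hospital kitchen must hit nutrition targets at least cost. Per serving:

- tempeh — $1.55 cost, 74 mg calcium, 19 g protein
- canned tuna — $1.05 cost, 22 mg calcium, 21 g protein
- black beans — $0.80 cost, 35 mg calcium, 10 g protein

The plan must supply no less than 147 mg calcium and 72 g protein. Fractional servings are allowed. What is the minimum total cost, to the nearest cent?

An LP optimum is at a vertex; with two nutrient constraints at most two foods are used. Check each candidate.
tempeh only: max(147/74, 72/19) = 3.789 servings → $5.87.
canned tuna only: max(147/22, 72/21) = 6.682 servings → $7.02.
black beans only: max(147/35, 72/10) = 7.2 servings → $5.76.
tempeh + canned tuna with both tight: 1.323 servings and 2.232 servings → $4.39.
tempeh + black beans: the both-tight solution has a negative serving — not a feasible corner.
canned tuna + black beans with both tight: 2.039 servings and 2.918 servings → $4.48.
Cheapest feasible corner: $4.39.

$4.39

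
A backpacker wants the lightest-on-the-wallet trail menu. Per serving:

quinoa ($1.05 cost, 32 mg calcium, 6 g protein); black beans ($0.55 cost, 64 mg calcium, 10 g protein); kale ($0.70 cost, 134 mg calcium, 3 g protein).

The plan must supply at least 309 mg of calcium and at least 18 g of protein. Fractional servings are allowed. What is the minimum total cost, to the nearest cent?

Check every corner: each single food scaled to meet both minima, and each pair solved so both constraints bind.
quinoa only: max(309/32, 18/6) = 9.656 servings → $10.14.
black beans only: max(309/64, 18/10) = 4.828 servings → $2.66.
kale only: max(309/134, 18/3) = 6 servings → $4.20.
quinoa + black beans: the both-tight solution has a negative serving — not a feasible corner.
quinoa + kale with both tight: 2.097 servings and 1.805 servings → $3.47.
black beans + kale with both tight: 1.294 servings and 1.688 servings → $1.89.
Cheapest feasible corner: $1.89.

$1.89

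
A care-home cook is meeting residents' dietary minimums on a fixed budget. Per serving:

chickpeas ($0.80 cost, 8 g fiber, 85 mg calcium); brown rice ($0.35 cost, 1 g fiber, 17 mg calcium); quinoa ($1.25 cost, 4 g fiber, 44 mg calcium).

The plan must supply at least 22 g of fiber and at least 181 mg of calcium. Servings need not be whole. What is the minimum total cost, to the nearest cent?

Two binding constraints pin down two serving amounts, so the optimal mix uses at most two foods. The candidates are each food alone (scaled to the tighter of fiber/calcium) and each pair with both constraints tight.
chickpeas only: max(22/8, 181/85) = 2.75 servings → $2.20.
brown rice only: max(22/1, 181/17) = 22 servings → $7.70.
quinoa only: max(22/4, 181/44) = 5.5 servings → $6.88.
chickpeas + brown rice: intersection lies outside the first quadrant.
chickpeas + quinoa with both targets exact would need a negative amount; discard.
brown rice + quinoa with both targets exact would need a negative amount; discard.
So the least-cost plan costs $2.20.

$2.20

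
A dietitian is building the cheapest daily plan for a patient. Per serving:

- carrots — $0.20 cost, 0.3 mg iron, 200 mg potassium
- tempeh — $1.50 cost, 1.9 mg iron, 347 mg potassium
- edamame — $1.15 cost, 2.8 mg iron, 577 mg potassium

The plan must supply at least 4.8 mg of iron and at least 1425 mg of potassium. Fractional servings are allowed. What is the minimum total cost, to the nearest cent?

$2.21

carrots only: max(4.8/0.3, 1425/200) = 16 servings → $3.20.
tempeh only: max(4.8/1.9, 1425/347) = 4.107 servings → $6.16.
edamame only: max(4.8/2.8, 1425/577) = 2.47 servings → $2.84.
carrots + tempeh with both tight: 3.776 servings and 1.93 servings → $3.65.
carrots + edamame with both tight: 3.154 servings and 1.376 servings → $2.21.
tempeh + edamame: intersection lies outside the first quadrant.
Cheapest feasible corner: $2.21.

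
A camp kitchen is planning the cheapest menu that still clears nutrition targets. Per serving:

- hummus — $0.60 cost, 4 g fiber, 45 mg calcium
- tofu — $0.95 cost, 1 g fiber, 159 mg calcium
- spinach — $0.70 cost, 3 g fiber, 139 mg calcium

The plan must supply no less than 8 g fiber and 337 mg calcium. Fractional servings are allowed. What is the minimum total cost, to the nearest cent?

$1.79

An LP optimum is at a vertex; with two nutrient constraints at most two foods are used. Check each candidate.
hummus only: max(8/4, 337/45) = 7.489 servings → $4.49.
tofu only: max(8/1, 337/159) = 8 servings → $7.60.
spinach only: max(8/3, 337/139) = 2.667 servings → $1.87.
hummus + tofu with both tight: 1.582 servings and 1.672 servings → $2.54.
hummus + spinach with both tight: 0.2399 servings and 2.347 servings → $1.79.
tofu + spinach with both targets exact would need a negative amount; discard.
The minimum over all feasible corners is $1.79.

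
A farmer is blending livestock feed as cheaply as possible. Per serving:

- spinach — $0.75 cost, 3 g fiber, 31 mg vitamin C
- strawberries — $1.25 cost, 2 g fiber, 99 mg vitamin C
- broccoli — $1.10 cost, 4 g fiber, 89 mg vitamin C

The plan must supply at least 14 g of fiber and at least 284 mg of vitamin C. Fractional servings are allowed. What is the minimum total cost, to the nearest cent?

For a min-cost LP with two ≥-constraints, a basic feasible solution has at most two positive variables.
spinach only: max(14/3, 284/31) = 9.161 servings → $6.87.
strawberries only: max(14/2, 284/99) = 7 servings → $8.75.
broccoli only: max(14/4, 284/89) = 3.5 servings → $3.85.
spinach + strawberries with both tight: 3.481 servings and 1.779 servings → $4.83.
spinach + broccoli with both tight: 0.7692 servings and 2.923 servings → $3.79.
strawberries + broccoli: intersection lies outside the first quadrant.
So the least-cost plan costs $3.79.

$3.79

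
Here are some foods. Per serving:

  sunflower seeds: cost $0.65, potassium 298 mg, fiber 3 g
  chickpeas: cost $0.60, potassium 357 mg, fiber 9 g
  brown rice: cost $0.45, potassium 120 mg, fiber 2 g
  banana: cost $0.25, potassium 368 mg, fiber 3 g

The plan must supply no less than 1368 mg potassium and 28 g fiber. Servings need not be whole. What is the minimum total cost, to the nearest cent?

sunflower seeds only: max(1368/298, 28/3) = 9.333 servings → $6.07.
chickpeas only: max(1368/357, 28/9) = 3.832 servings → $2.30.
brown rice only: max(1368/120, 28/2) = 14 servings → $6.30.
banana only: max(1368/368, 28/3) = 9.333 servings → $2.33.
sunflower seeds + chickpeas with both tight: 1.438 servings and 2.632 servings → $2.51.
sunflower seeds + brown rice: the both-tight solution has a negative serving — not a feasible corner.
sunflower seeds + banana with both targets exact would need a negative amount; discard.
chickpeas + brown rice with both tight: 1.705 servings and 6.328 servings → $3.87.
chickpeas + banana with both tight: 2.767 servings and 1.033 servings → $1.92.
brown rice + banana with both targets exact would need a negative amount; discard.
Cheapest feasible corner: $1.92.

$1.92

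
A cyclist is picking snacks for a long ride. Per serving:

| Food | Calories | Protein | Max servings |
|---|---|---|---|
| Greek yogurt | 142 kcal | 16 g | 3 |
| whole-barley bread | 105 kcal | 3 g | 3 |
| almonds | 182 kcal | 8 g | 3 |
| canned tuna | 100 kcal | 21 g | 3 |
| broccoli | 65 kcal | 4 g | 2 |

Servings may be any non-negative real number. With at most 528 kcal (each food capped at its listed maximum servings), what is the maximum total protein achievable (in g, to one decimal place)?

Protein per kcal: canned tuna 0.21, Greek yogurt 0.1127, broccoli 0.06154, almonds 0.04396, whole-barley bread 0.02857.
Take 3 servings of canned tuna: uses 300 kcal, +63.0 g protein (running total 63.0 g).
Take 1.606 servings of Greek yogurt: uses 228 kcal, +25.7 g protein (running total 88.7 g).
Filling greedily by protein-per-kcal is optimal for one linear limit, giving 88.7 g.

88.7 g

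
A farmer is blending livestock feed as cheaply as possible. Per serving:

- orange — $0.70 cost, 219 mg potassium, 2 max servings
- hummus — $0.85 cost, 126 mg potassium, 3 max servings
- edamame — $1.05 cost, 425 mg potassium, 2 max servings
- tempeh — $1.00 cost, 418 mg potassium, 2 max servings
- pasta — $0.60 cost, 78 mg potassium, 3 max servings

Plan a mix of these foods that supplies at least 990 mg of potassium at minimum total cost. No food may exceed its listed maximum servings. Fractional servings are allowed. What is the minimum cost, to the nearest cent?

$2.38

Cost per mg of potassium: tempeh $0.0024, edamame $0.0025, orange $0.0032, hummus $0.0067, pasta $0.0077.
Take 2 servings of tempeh: +836.0 mg potassium for $2.00 (total $2.00, still need 154.0 mg).
Take 0.3624 servings of edamame: +154.0 mg potassium for $0.38 (total $2.38, still need 0.0 mg).
Greedy by cheapest-per-mg is optimal for a single linear constraint, so the minimum cost is $2.38.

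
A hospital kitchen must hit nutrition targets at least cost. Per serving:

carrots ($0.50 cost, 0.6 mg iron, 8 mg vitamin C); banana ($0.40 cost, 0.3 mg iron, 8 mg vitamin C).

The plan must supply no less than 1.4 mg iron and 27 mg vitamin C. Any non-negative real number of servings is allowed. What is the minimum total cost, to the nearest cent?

$1.48

This is a tiny linear program; its minimum lies at a vertex of the feasible set. List the vertices and price them.
carrots only: max(1.4/0.6, 27/8) = 3.375 servings → $1.69.
banana only: max(1.4/0.3, 27/8) = 4.667 servings → $1.87.
carrots + banana with both tight: 1.292 servings and 2.083 servings → $1.48.
Cheapest feasible corner: $1.48.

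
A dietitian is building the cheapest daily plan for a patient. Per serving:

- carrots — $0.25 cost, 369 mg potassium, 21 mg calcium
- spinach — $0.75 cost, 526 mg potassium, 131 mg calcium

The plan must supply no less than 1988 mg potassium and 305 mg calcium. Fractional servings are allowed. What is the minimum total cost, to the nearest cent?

$2.09

Minimising a linear cost over {potassium ≥ 1988, calcium ≥ 305, servings ≥ 0} — the optimum is at a vertex, using one or two foods.
carrots only: max(1988/369, 305/21) = 14.52 servings → $3.63.
spinach only: max(1988/526, 305/131) = 3.779 servings → $2.83.
carrots + spinach with both tight: 2.681 servings and 1.898 servings → $2.09.
So the least-cost plan costs $2.09.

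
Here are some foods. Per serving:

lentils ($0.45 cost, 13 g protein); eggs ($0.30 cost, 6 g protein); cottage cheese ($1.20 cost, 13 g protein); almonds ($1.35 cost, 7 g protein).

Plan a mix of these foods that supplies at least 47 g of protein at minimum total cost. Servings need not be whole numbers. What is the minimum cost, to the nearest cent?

Cost per g of protein: lentils $0.0346, eggs $0.0500, cottage cheese $0.0923, almonds $0.1929.
With no serving limits, use only lentils: 47 g / 13 g = 3.615 servings × $0.45 = $1.63.

$1.63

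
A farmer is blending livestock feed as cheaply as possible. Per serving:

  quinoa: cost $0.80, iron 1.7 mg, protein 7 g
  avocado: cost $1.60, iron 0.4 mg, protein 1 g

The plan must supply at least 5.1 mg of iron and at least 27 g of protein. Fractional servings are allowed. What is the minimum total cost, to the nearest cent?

Two binding constraints pin down two serving amounts, so the optimal mix uses at most two foods. The candidates are each food alone (scaled to the tighter of iron/protein) and each pair with both constraints tight.
quinoa only: max(5.1/1.7, 27/7) = 3.857 servings → $3.09.
avocado only: max(5.1/0.4, 27/1) = 27 servings → $43.20.
quinoa + avocado: the both-tight solution has a negative serving — not a feasible corner.
The minimum over all feasible corners is $3.09.

$3.09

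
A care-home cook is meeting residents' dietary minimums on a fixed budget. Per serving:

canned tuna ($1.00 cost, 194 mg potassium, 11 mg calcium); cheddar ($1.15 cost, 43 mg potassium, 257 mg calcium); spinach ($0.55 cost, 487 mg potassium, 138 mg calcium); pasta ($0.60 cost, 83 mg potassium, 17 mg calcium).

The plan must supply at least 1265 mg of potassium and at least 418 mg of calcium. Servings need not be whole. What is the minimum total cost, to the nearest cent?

$1.67

With two linear requirements the optimum uses one or two foods; enumerate the corners.
canned tuna only: max(1265/194, 418/11) = 38 servings → $38.00.
cheddar only: max(1265/43, 418/257) = 29.42 servings → $33.83.
spinach only: max(1265/487, 418/138) = 3.029 servings → $1.67.
pasta only: max(1265/83, 418/17) = 24.59 servings → $14.75.
canned tuna + cheddar with both tight: 6.219 servings and 1.36 servings → $7.78.
canned tuna + spinach with both targets exact would need a negative amount; discard.
canned tuna + pasta with both targets exact would need a negative amount; discard.
cheddar + spinach with both tight: 0.2432 servings and 2.576 servings → $1.70.
cheddar + pasta with both tight: 0.6402 servings and 14.91 servings → $9.68.
spinach + pasta: intersection lies outside the first quadrant.
So the least-cost plan costs $1.67.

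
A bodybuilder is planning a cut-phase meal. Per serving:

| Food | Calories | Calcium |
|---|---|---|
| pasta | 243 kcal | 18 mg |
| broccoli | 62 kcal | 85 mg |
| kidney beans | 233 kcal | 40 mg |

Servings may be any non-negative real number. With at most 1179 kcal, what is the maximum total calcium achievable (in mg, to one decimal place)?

1616.4 mg

Calcium per kcal: broccoli 1.371, kidney beans 0.1717, pasta 0.07407.
With no serving limits, spend the whole calories allowance on broccoli: 1179 kcal / 62 kcal × 85 mg = 1616.4 mg.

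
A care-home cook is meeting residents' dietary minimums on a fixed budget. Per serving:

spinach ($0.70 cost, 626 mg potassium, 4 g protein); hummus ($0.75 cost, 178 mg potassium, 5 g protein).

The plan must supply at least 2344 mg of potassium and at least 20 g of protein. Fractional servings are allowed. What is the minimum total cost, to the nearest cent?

$3.34

The cheapest plan sits at a corner of the feasible region — with two constraints it uses at most two foods.
spinach only: max(2344/626, 20/4) = 5 servings → $3.50.
hummus only: max(2344/178, 20/5) = 13.17 servings → $9.88.
spinach + hummus with both tight: 3.375 servings and 1.3 servings → $3.34.
The minimum over all feasible corners is $3.34.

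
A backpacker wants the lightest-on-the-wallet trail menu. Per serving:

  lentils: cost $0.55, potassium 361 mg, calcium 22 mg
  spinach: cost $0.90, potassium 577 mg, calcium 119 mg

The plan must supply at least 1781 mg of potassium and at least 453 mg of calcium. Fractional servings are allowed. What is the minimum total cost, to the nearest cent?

$3.43

At the optimum either one food covers both requirements or two foods hit both targets exactly; no other combination can be cheaper.
lentils only: max(1781/361, 453/22) = 20.59 servings → $11.32.
spinach only: max(1781/577, 453/119) = 3.807 servings → $3.43.
lentils + spinach with both targets exact would need a negative amount; discard.
Cheapest feasible corner: $3.43.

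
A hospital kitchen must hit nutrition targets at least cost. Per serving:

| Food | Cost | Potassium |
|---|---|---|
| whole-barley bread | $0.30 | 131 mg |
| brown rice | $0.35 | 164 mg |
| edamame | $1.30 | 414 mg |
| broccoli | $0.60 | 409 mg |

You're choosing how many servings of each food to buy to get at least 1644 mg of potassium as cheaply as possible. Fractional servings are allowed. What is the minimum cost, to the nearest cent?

$2.41

Cost per mg of potassium: broccoli $0.0015, brown rice $0.0021, whole-barley bread $0.0023, edamame $0.0031.
With no serving limits, use only broccoli: 1644 mg / 409 mg = 4.02 servings × $0.60 = $2.41.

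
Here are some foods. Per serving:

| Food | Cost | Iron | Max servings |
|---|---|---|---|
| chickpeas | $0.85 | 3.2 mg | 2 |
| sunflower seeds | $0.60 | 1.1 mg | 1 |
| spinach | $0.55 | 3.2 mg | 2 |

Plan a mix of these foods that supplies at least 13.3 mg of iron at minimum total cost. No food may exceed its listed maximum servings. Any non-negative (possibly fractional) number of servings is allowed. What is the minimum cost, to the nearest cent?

$3.07

Cost per mg of iron: spinach $0.1719, chickpeas $0.2656, sunflower seeds $0.5455.
Take 2 servings of spinach: +6.4 mg iron for $1.10 (total $1.10, still need 6.9 mg).
Take 2 servings of chickpeas: +6.4 mg iron for $1.70 (total $2.80, still need 0.5 mg).
Take 0.4545 servings of sunflower seeds: +0.5 mg iron for $0.27 (total $3.07, still need 0.0 mg).
Filling from the cheapest source first is optimal under one linear minimum: $3.07.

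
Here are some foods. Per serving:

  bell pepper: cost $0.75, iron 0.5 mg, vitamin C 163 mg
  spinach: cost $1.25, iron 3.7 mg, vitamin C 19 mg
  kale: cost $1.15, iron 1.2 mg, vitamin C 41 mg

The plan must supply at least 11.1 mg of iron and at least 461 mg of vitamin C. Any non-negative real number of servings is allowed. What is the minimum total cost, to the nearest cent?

$5.21

Two binding constraints pin down two serving amounts, so the optimal mix uses at most two foods. The candidates are each food alone (scaled to the tighter of iron/vitamin C) and each pair with both constraints tight.
bell pepper only: max(11.1/0.5, 461/163) = 22.2 servings → $16.65.
spinach only: max(11.1/3.7, 461/19) = 24.26 servings → $30.33.
kale only: max(11.1/1.2, 461/41) = 11.24 servings → $12.93.
bell pepper + spinach with both tight: 2.518 servings and 2.66 servings → $5.21.
bell pepper + kale with both tight: 0.5603 servings and 9.017 servings → $10.79.
spinach + kale with both targets exact would need a negative amount; discard.
So the least-cost plan costs $5.21.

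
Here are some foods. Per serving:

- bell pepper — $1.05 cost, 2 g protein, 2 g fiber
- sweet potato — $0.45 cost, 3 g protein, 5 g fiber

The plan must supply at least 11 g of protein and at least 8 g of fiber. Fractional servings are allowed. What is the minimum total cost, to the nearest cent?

At the optimum either one food covers both requirements or two foods hit both targets exactly; no other combination can be cheaper.
bell pepper only: max(11/2, 8/2) = 5.5 servings → $5.78.
sweet potato only: max(11/3, 8/5) = 3.667 servings → $1.65.
bell pepper + sweet potato with both targets exact would need a negative amount; discard.
So the least-cost plan costs $1.65.

$1.65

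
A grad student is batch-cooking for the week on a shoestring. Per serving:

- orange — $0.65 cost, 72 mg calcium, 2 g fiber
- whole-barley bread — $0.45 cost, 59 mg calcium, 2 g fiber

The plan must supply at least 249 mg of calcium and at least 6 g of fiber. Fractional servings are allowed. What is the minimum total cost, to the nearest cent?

$1.90

Check every corner: each single food scaled to meet both minima, and each pair solved so both constraints bind.
orange only: max(249/72, 6/2) = 3.458 servings → $2.25.
whole-barley bread only: max(249/59, 6/2) = 4.22 servings → $1.90.
orange + whole-barley bread: intersection lies outside the first quadrant.
So the least-cost plan costs $1.90.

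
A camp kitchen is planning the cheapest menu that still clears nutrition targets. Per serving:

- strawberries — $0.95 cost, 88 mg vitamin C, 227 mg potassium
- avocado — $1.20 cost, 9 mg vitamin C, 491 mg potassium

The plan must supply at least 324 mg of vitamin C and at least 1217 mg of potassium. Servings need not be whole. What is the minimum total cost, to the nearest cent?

$4.40

With two linear requirements the optimum uses one or two foods; enumerate the corners.
strawberries only: max(324/88, 1217/227) = 5.361 servings → $5.09.
avocado only: max(324/9, 1217/491) = 36 servings → $43.20.
strawberries + avocado with both tight: 3.598 servings and 0.815 servings → $4.40.
Cheapest feasible corner: $4.40.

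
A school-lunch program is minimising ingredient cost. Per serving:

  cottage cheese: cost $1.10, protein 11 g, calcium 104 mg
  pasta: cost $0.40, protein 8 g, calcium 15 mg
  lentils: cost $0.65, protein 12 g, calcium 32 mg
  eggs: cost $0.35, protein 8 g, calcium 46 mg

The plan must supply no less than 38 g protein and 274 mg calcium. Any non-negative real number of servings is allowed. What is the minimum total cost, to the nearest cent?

A basic optimal solution has at most two foods positive. Try each food alone and each pair with both targets met exactly.
cottage cheese only: max(38/11, 274/104) = 3.455 servings → $3.80.
pasta only: max(38/8, 274/15) = 18.27 servings → $7.31.
lentils only: max(38/12, 274/32) = 8.562 servings → $5.57.
eggs only: max(38/8, 274/46) = 5.957 servings → $2.08.
cottage cheese + pasta with both tight: 2.432 servings and 1.406 servings → $3.24.
cottage cheese + lentils with both tight: 2.312 servings and 1.047 servings → $3.22.
cottage cheese + eggs with both tight: 1.362 servings and 2.877 servings → $2.51.
pasta + lentils: intersection lies outside the first quadrant.
pasta + eggs with both targets exact would need a negative amount; discard.
lentils + eggs: the both-tight solution has a negative serving — not a feasible corner.
So the least-cost plan costs $2.08.

$2.08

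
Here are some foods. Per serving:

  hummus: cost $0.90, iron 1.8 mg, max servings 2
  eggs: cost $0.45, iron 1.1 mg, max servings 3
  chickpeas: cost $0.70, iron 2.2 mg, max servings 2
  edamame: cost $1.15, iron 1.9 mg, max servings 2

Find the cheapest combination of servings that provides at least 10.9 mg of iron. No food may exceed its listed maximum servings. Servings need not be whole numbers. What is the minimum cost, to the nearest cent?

$4.35

Cost per mg of iron: chickpeas $0.3182, eggs $0.4091, hummus $0.5000, edamame $0.6053.
Take 2 servings of chickpeas: +4.4 mg iron for $1.40 (total $1.40, still need 6.5 mg).
Take 3 servings of eggs: +3.3 mg iron for $1.35 (total $2.75, still need 3.2 mg).
Take 1.778 servings of hummus: +3.2 mg iron for $1.60 (total $4.35, still need 0.0 mg).
Filling from the cheapest source first is optimal under one linear minimum: $4.35.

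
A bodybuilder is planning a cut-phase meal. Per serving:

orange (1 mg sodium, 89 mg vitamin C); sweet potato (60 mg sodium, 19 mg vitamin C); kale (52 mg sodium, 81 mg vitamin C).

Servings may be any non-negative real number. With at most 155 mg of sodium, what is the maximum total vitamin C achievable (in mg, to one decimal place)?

Vitamin C per mg sodium: orange 89, kale 1.558, sweet potato 0.3167.
With no serving limits, spend the whole sodium allowance on orange: 155 mg / 1 mg × 89 mg = 13795.0 mg.

13795.0 mg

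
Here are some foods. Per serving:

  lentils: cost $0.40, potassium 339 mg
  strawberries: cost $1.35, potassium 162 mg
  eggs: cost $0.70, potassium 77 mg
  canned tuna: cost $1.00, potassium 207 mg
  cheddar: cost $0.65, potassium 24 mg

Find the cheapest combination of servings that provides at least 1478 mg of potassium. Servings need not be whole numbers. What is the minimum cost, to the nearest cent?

$1.74

Cost per mg of potassium: lentils $0.0012, canned tuna $0.0048, strawberries $0.0083, eggs $0.0091, cheddar $0.0271.
With no serving limits, use only lentils: 1478 mg / 339 mg = 4.36 servings × $0.40 = $1.74.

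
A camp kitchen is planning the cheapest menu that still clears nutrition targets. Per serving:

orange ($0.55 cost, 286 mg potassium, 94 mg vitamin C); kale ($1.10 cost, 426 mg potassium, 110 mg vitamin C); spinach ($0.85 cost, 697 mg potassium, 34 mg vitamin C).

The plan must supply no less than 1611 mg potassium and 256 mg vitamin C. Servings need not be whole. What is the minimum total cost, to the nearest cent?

Check every corner: each single food scaled to meet both minima, and each pair solved so both constraints bind.
orange only: max(1611/286, 256/94) = 5.633 servings → $3.10.
kale only: max(1611/426, 256/110) = 3.782 servings → $4.16.
spinach only: max(1611/697, 256/34) = 7.529 servings → $6.40.
orange + kale: intersection lies outside the first quadrant.
orange + spinach with both tight: 2.216 servings and 1.402 servings → $2.41.
kale + spinach with both tight: 1.989 servings and 1.096 servings → $3.12.
The minimum over all feasible corners is $2.41.

$2.41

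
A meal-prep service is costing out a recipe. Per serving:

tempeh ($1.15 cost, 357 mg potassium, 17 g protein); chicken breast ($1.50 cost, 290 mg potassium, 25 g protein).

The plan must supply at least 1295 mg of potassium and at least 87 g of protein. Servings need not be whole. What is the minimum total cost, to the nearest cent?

tempeh only: max(1295/357, 87/17) = 5.118 servings → $5.89.
chicken breast only: max(1295/290, 87/25) = 4.466 servings → $6.70.
tempeh + chicken breast with both tight: 1.788 servings and 2.264 servings → $5.45.
Cheapest feasible corner: $5.45.

$5.45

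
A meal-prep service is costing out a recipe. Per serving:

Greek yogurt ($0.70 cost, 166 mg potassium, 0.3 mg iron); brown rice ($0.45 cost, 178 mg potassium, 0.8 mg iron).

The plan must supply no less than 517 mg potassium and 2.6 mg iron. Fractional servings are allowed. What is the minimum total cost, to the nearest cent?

A basic optimal solution has at most two foods positive. Try each food alone and each pair with both targets met exactly.
Greek yogurt only: max(517/166, 2.6/0.3) = 8.667 servings → $6.07.
brown rice only: max(517/178, 2.6/0.8) = 3.25 servings → $1.46.
Greek yogurt + brown rice: intersection lies outside the first quadrant.
So the least-cost plan costs $1.46.

$1.46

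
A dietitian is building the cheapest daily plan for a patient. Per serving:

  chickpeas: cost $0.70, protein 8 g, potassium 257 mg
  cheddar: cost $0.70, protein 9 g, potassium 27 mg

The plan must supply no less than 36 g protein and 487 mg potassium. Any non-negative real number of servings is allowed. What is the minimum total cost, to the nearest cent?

$2.93

chickpeas only: max(36/8, 487/257) = 4.5 servings → $3.15.
cheddar only: max(36/9, 487/27) = 18.04 servings → $12.63.
chickpeas + cheddar with both tight: 1.627 servings and 2.554 servings → $2.93.
Cheapest feasible corner: $2.93.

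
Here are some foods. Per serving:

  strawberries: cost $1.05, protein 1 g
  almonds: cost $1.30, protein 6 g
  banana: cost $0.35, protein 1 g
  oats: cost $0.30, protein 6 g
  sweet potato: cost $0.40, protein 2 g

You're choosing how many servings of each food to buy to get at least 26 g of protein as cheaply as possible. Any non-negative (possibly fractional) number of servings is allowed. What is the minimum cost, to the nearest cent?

Cost per g of protein: oats $0.0500, sweet potato $0.2000, almonds $0.2167, banana $0.3500, strawberries $1.0500.
With no serving limits, use only oats: 26 g / 6 g = 4.333 servings × $0.30 = $1.30.

$1.30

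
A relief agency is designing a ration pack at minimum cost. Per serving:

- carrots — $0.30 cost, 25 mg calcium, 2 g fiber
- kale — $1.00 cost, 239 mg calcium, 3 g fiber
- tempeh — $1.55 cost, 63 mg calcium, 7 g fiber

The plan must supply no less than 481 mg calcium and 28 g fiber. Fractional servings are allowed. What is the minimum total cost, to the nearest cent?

At the optimum either one food covers both requirements or two foods hit both targets exactly; no other combination can be cheaper.
carrots only: max(481/25, 28/2) = 19.24 servings → $5.77.
kale only: max(481/239, 28/3) = 9.333 servings → $9.33.
tempeh only: max(481/63, 28/7) = 7.635 servings → $11.83.
carrots + kale with both tight: 13.02 servings and 0.6501 servings → $4.56.
carrots + tempeh with both targets exact would need a negative amount; discard.
kale + tempeh with both tight: 1.08 servings and 3.537 servings → $6.56.
The minimum over all feasible corners is $4.56.

$4.56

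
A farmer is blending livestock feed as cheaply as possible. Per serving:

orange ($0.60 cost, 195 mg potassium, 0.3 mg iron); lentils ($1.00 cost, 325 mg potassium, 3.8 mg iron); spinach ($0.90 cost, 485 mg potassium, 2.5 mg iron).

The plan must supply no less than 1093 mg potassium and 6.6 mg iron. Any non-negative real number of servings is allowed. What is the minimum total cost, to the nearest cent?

For a min-cost LP with two ≥-constraints, a basic feasible solution has at most two positive variables.
orange only: max(1093/195, 6.6/0.3) = 22 servings → $13.20.
lentils only: max(1093/325, 6.6/3.8) = 3.363 servings → $3.36.
spinach only: max(1093/485, 6.6/2.5) = 2.64 servings → $2.38.
orange + lentils with both tight: 3.121 servings and 1.49 servings → $3.36.
orange + spinach with both targets exact would need a negative amount; discard.
lentils + spinach with both tight: 0.4546 servings and 1.949 servings → $2.21.
The minimum over all feasible corners is $2.21.

$2.21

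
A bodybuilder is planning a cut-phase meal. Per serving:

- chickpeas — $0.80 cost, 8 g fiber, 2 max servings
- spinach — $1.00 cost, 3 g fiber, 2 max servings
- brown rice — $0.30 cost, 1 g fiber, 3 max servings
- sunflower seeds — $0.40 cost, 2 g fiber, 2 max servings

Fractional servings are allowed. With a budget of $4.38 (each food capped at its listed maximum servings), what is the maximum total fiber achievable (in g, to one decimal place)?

26.2 g

Fiber per dollar: chickpeas 10, sunflower seeds 5, brown rice 3.333, spinach 3.
Take 2 servings of chickpeas: spends $1.60, +16.0 g fiber (running total 16.0 g).
Take 2 servings of sunflower seeds: spends $0.80, +4.0 g fiber (running total 20.0 g).
Take 3 servings of brown rice: spends $0.90, +3.0 g fiber (running total 23.0 g).
Take 1.08 servings of spinach: spends $1.08, +3.2 g fiber (running total 26.2 g).
Greedy by best ratio exhausts the cost allowance optimally: 26.2 g.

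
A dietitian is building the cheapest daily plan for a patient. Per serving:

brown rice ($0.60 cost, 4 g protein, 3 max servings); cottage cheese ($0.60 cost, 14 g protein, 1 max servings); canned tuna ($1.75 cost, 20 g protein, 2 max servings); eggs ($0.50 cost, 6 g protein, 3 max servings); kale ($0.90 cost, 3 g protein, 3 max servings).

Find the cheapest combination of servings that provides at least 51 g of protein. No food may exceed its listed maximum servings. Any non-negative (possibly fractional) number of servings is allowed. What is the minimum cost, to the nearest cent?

Cost per g of protein: cottage cheese $0.0429, eggs $0.0833, canned tuna $0.0875, brown rice $0.1500, kale $0.3000.
Take 1 serving of cottage cheese: +14.0 g protein for $0.60 (total $0.60, still need 37.0 g).
Take 3 servings of eggs: +18.0 g protein for $1.50 (total $2.10, still need 19.0 g).
Take 0.95 servings of canned tuna: +19.0 g protein for $1.66 (total $3.76, still need 0.0 g).
Greedy by cheapest-per-g is optimal for a single linear constraint, so the minimum cost is $3.76.

$3.76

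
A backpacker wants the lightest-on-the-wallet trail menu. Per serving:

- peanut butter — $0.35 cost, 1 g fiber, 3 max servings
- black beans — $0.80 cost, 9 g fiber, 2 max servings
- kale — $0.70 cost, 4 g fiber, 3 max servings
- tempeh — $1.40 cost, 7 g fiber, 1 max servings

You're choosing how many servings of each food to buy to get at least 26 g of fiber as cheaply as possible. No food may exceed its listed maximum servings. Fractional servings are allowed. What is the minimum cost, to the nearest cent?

Cost per g of fiber: black beans $0.0889, kale $0.1750, tempeh $0.2000, peanut butter $0.3500.
Take 2 servings of black beans: +18.0 g fiber for $1.60 (total $1.60, still need 8.0 g).
Take 2 servings of kale: +8.0 g fiber for $1.40 (total $3.00, still need 0.0 g).
Filling from the cheapest source first is optimal under one linear minimum: $3.00.

$3.00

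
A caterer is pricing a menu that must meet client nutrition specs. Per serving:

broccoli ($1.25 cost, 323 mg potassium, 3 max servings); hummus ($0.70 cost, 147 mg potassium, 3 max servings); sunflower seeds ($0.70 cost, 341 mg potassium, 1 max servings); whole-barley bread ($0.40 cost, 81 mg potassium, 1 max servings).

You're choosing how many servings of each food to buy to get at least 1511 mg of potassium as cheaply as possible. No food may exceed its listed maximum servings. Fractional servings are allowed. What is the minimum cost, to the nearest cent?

Cost per mg of potassium: sunflower seeds $0.0021, broccoli $0.0039, hummus $0.0048, whole-barley bread $0.0049.
Take 1 serving of sunflower seeds: +341.0 mg potassium for $0.70 (total $0.70, still need 1170.0 mg).
Take 3 servings of broccoli: +969.0 mg potassium for $3.75 (total $4.45, still need 201.0 mg).
Take 1.367 servings of hummus: +201.0 mg potassium for $0.96 (total $5.41, still need 0.0 mg).
Greedy by cheapest-per-mg is optimal for a single linear constraint, so the minimum cost is $5.41.

$5.41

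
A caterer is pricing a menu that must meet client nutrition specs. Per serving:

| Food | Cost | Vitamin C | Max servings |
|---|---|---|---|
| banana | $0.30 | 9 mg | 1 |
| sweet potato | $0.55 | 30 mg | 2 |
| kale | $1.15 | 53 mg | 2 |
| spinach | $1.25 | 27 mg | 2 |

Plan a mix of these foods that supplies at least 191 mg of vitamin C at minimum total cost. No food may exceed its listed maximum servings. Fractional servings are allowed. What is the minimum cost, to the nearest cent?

$4.44

Cost per mg of vitamin C: sweet potato $0.0183, kale $0.0217, banana $0.0333, spinach $0.0463.
Take 2 servings of sweet potato: +60.0 mg vitamin C for $1.10 (total $1.10, still need 131.0 mg).
Take 2 servings of kale: +106.0 mg vitamin C for $2.30 (total $3.40, still need 25.0 mg).
Take 1 serving of banana: +9.0 mg vitamin C for $0.30 (total $3.70, still need 16.0 mg).
Take 0.5926 servings of spinach: +16.0 mg vitamin C for $0.74 (total $4.44, still need 0.0 mg).
Filling from the cheapest source first is optimal under one linear minimum: $4.44.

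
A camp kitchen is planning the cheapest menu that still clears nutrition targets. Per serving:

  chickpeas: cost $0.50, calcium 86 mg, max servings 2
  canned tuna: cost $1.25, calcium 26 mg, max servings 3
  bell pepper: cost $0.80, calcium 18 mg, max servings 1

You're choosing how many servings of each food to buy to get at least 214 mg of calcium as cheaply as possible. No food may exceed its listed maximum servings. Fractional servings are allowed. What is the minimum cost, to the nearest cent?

Cost per mg of calcium: chickpeas $0.0058, bell pepper $0.0444, canned tuna $0.0481.
Take 2 servings of chickpeas: +172.0 mg calcium for $1.00 (total $1.00, still need 42.0 mg).
Take 1 serving of bell pepper: +18.0 mg calcium for $0.80 (total $1.80, still need 24.0 mg).
Take 0.9231 servings of canned tuna: +24.0 mg calcium for $1.15 (total $2.95, still need 0.0 mg).
Greedy by cheapest-per-mg is optimal for a single linear constraint, so the minimum cost is $2.95.

$2.95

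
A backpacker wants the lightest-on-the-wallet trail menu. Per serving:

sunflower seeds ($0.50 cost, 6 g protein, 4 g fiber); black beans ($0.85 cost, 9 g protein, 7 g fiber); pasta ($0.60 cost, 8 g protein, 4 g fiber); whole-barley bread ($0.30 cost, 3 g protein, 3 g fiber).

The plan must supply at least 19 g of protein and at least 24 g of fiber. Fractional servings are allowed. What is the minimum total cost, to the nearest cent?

$2.40

At the optimum either one food covers both requirements or two foods hit both targets exactly; no other combination can be cheaper.
sunflower seeds only: max(19/6, 24/4) = 6 servings → $3.00.
black beans only: max(19/9, 24/7) = 3.429 servings → $2.91.
pasta only: max(19/8, 24/4) = 6 servings → $3.60.
whole-barley bread only: max(19/3, 24/3) = 8 servings → $2.40.
sunflower seeds + black beans with both targets exact would need a negative amount; discard.
sunflower seeds + pasta: intersection lies outside the first quadrant.
sunflower seeds + whole-barley bread: intersection lies outside the first quadrant.
black beans + pasta with both targets exact would need a negative amount; discard.
black beans + whole-barley bread with both targets exact would need a negative amount; discard.
pasta + whole-barley bread: the both-tight solution has a negative serving — not a feasible corner.
The minimum over all feasible corners is $2.40.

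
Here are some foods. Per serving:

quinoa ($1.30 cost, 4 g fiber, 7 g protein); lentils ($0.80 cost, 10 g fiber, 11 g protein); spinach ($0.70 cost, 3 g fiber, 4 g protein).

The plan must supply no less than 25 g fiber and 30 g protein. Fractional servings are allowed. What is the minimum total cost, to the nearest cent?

$2.18

A basic optimal solution has at most two foods positive. Try each food alone and each pair with both targets met exactly.
quinoa only: max(25/4, 30/7) = 6.25 servings → $8.12.
lentils only: max(25/10, 30/11) = 2.727 servings → $2.18.
spinach only: max(25/3, 30/4) = 8.333 servings → $5.83.
quinoa + lentils with both tight: 0.9615 servings and 2.115 servings → $2.94.
quinoa + spinach with both targets exact would need a negative amount; discard.
lentils + spinach with both tight: 1.429 servings and 3.571 servings → $3.64.
The minimum over all feasible corners is $2.18.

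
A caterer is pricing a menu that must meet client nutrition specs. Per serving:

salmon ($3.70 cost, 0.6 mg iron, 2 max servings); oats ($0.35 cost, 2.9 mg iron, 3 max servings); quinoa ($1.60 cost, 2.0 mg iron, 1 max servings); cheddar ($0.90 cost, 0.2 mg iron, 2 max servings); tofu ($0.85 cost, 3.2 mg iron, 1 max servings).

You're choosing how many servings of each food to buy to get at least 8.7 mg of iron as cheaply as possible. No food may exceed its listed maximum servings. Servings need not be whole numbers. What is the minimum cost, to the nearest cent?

$1.05

Cost per mg of iron: oats $0.1207, tofu $0.2656, quinoa $0.8000, cheddar $4.5000, salmon $6.1667.
Take 3 servings of oats: +8.7 mg iron for $1.05 (total $1.05, still need 0.0 mg).
Greedy by cheapest-per-mg is optimal for a single linear constraint, so the minimum cost is $1.05.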